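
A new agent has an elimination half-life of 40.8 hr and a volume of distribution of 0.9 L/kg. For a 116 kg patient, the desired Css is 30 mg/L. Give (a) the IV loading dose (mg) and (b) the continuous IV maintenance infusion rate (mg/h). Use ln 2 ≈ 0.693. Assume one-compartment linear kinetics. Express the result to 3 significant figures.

(a) 3130 mg; (b) 53.2 mg/h

Vd(total) = 116 kg × 0.9 L/kg = 104.4 L
LD = Vd × C = 104.4 × 30 = 3132 mg
CL = 0.693 × Vd / t½ = 0.693 × 104.4 / 40.8 = 1.773 L/h
Infusion rate = CL × Css = 1.773 × 30 = 53.19 mg/h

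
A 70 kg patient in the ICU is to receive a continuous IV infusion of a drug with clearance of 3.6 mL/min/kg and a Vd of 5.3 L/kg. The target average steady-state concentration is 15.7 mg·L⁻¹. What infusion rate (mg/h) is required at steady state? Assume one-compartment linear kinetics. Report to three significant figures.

CL = 3.6 mL/min/kg × 70 kg = 252.0 mL/min = 252.0 × 60/1000 = 15.12 L/h
Maintenance depends on clearance, not Vd — rate in must match rate out.
R₀ = 15.12 × 15.7 = 237.4 mg/h

237 mg/h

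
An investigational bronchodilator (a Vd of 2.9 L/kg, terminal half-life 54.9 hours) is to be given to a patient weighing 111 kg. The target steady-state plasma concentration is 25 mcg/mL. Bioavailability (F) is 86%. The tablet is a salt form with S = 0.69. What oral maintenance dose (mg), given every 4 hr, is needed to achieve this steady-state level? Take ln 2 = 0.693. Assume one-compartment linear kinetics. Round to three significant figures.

685 mg

Total Vd = 2.9 × 111 = 321.9 L
CL = ln 2 · Vd / t½ = 0.693 × 321.9 / 54.9 = 4.063 L/h
D = CL × Css × τ / F / S = 4.063 × 25 × 4 / 0.86 / 0.69 = 684.7 mg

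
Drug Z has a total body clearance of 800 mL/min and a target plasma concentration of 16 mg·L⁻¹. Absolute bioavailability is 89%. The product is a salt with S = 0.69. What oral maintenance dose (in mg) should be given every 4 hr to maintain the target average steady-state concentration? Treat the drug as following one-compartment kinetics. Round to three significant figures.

CL = 800 mL/min × 60/1000 = 48.00 L/h
D = CL × Css × τ / F / S = 48.00 × 16 × 4 / 0.89 / 0.69 = 5002 mg

5000 mg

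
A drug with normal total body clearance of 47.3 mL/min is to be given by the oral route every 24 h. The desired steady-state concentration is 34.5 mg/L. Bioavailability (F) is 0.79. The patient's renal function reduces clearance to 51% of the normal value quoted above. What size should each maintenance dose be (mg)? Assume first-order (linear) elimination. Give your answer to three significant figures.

CL = 47.3 mL/min = 47.3 × 0.06 = 2.838 L/h
Patient clearance = 0.51 × 2.838 = 1.447 L/h
At steady state, dose per interval replaces the amount cleared in that interval: F·D/τ = CL·Css.
D = CL × Css × τ / F = 1.447 × 34.5 × 24 / 0.79 = 1517 mg

1520 mg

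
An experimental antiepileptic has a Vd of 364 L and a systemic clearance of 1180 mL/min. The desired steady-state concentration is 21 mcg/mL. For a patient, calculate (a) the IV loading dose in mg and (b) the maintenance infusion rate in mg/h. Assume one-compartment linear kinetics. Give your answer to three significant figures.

(a) 7640 mg; (b) 1490 mg/h

Loading: fill Vd to C_target → 364.0 L × 21 mg/L = 7644 mg
CL = 1180 mL/min × 60/1000 = 70.80 L/h
Maintenance infusion rate = CL × Css = 70.80 × 21 = 1487 mg/h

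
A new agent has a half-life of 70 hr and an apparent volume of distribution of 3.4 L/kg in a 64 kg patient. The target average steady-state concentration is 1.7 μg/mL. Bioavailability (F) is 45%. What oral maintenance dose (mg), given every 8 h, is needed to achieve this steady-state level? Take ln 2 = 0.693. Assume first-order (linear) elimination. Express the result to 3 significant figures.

65.1 mg

Total Vd = 3.4 × 64 = 217.6 L
k = 0.693/70 = 0.009900 h⁻¹, so CL = k·Vd = 0.009900 × 217.6 = 2.154 L/h
D = CL × Css × τ / F = 2.154 × 1.7 × 8 / 0.45 = 65.10 mg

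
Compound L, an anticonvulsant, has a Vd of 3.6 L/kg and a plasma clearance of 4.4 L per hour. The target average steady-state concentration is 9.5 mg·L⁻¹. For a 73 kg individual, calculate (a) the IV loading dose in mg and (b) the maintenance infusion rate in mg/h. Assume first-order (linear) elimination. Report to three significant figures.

(a) 2500 mg; (b) 41.8 mg/h

Total Vd = 3.6 × 73 = 262.8 L
Loading: fill Vd to C_target → 262.8 L × 9.5 mg/L = 2497 mg
Maintenance: replace elimination → rate = CL × Css = 4.400 × 9.5 = 41.80 mg/h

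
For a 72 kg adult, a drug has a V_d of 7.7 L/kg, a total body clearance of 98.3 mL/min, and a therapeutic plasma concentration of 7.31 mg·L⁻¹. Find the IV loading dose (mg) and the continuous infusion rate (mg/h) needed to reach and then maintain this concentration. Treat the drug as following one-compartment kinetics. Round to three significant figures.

Total Vd = 7.7 × 72 = 554.4 L
Loading dose = Vd × C = 554.4 × 7.31 = 4053 mg
CL = 98.3 mL/min = 98.3 × 0.06 = 5.898 L/h
Infusion rate = 5.898 L/h × 7.31 mg/L = 43.11 mg/h

(a) 4050 mg; (b) 43.1 mg/h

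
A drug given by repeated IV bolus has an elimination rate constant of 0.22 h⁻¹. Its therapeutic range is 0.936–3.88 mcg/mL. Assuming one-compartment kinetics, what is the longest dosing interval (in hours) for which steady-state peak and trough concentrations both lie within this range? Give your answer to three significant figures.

6.46 h

Between IV bolus doses, concentration decays as C = C₀·e^(−kτ), so C_peak/C_trough = e^(kτ).
τ_max = ln(C_peak/C_trough) / k = ln(3.88/0.936) / 0.2200 = 1.422 / 0.2200 = 6.464 h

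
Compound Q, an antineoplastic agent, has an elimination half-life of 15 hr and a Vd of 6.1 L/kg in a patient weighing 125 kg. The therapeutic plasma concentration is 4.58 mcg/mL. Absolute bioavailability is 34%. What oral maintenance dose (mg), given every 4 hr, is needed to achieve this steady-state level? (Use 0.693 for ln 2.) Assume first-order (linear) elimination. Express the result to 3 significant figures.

Vd = 6.1 L/kg × 125 kg = 762.5 L
CL = 0.693 × Vd / t½ = 0.693 × 762.5 / 15 = 35.23 L/h
D = CL × Css × τ / F = 35.23 × 4.58 × 4 / 0.34 = 1898 mg

1900 mg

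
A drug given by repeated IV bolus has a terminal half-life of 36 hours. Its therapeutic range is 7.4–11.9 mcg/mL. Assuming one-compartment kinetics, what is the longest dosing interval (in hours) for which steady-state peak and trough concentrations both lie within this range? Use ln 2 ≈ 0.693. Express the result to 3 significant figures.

k = 0.693 / t½ = 0.693 / 36 = 0.01925 h⁻¹
Between IV bolus doses, concentration decays as C = C₀·e^(−kτ), so C_peak/C_trough = e^(kτ).
τ_max = ln(C_peak/C_trough) / k = ln(11.9/7.4) / 0.01925 = 0.4751 / 0.01925 = 24.68 h

24.7 h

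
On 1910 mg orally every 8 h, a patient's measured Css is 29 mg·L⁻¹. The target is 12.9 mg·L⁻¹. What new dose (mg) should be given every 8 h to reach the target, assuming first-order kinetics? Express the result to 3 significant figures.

With linear kinetics, Css is proportional to dose rate (D/τ) at fixed clearance.
D₂ = D₁ × (Css,target / Css,current) = 1910 × 12.9/29 = 849.6 mg

850 mg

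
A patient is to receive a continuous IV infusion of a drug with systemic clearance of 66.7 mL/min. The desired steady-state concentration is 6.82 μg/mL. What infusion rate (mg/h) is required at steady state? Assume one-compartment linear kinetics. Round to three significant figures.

CL = 66.7 mL/min × 60/1000 = 4.002 L/h
At steady state, infusion rate equals elimination rate: rate in = CL × Css.
R₀ = 4.002 × 6.82 = 27.29 mg/h

27.3 mg/h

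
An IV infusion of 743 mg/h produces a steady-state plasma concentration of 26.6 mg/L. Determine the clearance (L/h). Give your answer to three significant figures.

27.9 L/h

At steady state, infusion rate = CL × Css, so CL = rate / Css.
CL = 743 / 26.6 = 27.93 L/h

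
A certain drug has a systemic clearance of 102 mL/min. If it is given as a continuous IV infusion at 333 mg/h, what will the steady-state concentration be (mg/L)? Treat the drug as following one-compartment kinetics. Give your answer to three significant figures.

CL = 102 mL/min × 60/1000 = 6.120 L/h
Css = rate / CL = 333 / 6.120 = 54.41 mg/L

54.4 mg/L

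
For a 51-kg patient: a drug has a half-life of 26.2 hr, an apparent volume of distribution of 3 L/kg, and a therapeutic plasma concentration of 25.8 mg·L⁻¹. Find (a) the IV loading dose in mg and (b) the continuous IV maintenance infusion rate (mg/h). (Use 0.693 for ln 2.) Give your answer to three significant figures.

Vd(total) = 51 kg × 3 L/kg = 153.0 L
LD = Vd × C = 153.0 × 25.8 = 3947 mg
CL = 0.693 × Vd / t½ = 0.693 × 153.0 / 26.2 = 4.047 L/h
Infusion rate = CL × Css = 4.047 × 25.8 = 104.4 mg/h

(a) 3950 mg; (b) 104 mg/h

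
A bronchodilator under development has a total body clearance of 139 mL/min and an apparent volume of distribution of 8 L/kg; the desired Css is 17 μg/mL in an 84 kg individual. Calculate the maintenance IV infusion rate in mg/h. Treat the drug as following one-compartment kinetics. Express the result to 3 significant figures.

142 mg/h

CL = 139 mL/min × 60/1000 = 8.340 L/h
Rate = CL × Css = 8.340 × 17 = 141.8 mg/h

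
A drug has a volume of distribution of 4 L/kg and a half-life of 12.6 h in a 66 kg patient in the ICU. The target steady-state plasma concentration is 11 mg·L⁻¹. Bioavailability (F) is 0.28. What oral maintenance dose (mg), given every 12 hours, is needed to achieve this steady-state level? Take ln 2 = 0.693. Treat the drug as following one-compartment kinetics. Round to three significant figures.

6850 mg

Vd = 4 L/kg × 66 kg = 264.0 L
CL = 0.693 × Vd / t½ = 0.693 × 264.0 / 12.6 = 14.52 L/h
D = CL × Css × τ / F = 14.52 × 11 × 12 / 0.28 = 6845 mg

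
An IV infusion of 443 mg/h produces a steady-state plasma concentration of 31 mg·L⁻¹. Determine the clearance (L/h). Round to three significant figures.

At steady state, infusion rate = CL × Css, so CL = rate / Css.
CL = 443 / 31 = 14.29 L/h

14.3 L/h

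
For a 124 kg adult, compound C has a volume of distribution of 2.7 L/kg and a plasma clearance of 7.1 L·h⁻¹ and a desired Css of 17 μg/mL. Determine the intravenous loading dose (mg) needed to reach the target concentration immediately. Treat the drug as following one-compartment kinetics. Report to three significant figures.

Total Vd = 2.7 × 124 = 334.8 L
LD = Vd × C = 334.8 × 17.00 = 5692 mg

5690 mg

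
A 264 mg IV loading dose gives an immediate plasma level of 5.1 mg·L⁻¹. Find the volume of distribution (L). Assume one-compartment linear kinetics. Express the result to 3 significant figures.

Immediately after an IV bolus, C₀ = Dose / Vd, so Vd = Dose / C₀.
Vd = 264 / 5.1 = 51.76 L

51.8 L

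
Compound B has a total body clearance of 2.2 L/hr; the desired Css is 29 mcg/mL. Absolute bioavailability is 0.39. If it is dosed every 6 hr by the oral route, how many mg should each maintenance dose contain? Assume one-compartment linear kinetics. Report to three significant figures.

D = CL × Css × τ / F = 2.200 × 29 × 6 / 0.39 = 981.5 mg

982 mg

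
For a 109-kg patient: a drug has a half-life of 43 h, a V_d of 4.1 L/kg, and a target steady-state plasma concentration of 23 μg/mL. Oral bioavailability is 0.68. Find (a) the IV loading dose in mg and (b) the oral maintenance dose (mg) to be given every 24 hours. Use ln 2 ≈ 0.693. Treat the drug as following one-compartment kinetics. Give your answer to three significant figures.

Total Vd = 4.1 × 109 = 446.9 L
LD = Vd × C = 446.9 × 23 = 10280 mg
CL = 0.693 × Vd / t½ = 0.693 × 446.9 / 43 = 7.202 L/h
D = CL × Css × τ / F = 7.202 × 23 × 24 / 0.68 = 5846 mg

(a) 10300 mg; (b) 5850 mg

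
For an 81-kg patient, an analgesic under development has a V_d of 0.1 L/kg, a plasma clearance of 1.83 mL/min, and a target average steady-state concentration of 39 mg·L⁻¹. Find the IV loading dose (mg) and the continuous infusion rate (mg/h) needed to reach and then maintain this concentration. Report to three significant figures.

Vd(total) = 81 kg × 0.1 L/kg = 8.100 L
Loading dose = Vd × C = 8.100 × 39 = 315.9 mg
CL = 1.83 mL/min × 60/1000 = 0.1098 L/h
Infusion rate = 0.1098 L/h × 39 mg/L = 4.282 mg/h

(a) 316 mg; (b) 4.28 mg/h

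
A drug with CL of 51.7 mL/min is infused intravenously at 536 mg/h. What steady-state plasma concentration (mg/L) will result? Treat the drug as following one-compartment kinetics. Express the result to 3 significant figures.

173 mg/L

CL = 51.7 mL/min = 51.7 × 0.06 = 3.102 L/h
Css = rate / CL = 536 / 3.102 = 172.8 mg/L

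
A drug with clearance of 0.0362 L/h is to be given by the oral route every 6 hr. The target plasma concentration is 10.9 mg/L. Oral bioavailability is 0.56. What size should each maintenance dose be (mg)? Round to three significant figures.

D = CL × Css × τ / F = 0.03620 × 10.9 × 6 / 0.56 = 4.228 mg

4.23 mg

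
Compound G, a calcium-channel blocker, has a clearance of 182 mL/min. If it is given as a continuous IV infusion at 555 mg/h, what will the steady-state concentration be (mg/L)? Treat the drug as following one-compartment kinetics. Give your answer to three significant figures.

Convert clearance: 182 mL/min × 60 min/h ÷ 1000 mL/L = 10.92 L/h
Css = rate / CL = 555 / 10.92 = 50.82 mg/L

50.8 mg/L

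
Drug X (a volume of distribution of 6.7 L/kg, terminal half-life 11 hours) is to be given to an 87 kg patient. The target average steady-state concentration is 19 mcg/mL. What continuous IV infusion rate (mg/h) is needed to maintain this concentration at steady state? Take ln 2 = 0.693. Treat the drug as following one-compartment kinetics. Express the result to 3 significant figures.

Vd = 6.7 L/kg × 87 kg = 582.9 L
CL = 0.693 × Vd / t½ = 0.693 × 582.9 / 11 = 36.72 L/h
Infusion rate = CL × Css = 36.72 × 19 = 697.7 mg/h

698 mg/h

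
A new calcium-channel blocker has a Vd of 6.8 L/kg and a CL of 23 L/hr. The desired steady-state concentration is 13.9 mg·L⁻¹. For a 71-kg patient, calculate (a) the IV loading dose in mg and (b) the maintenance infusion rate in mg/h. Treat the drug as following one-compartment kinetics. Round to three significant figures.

(a) 6710 mg; (b) 320 mg/h

Total Vd = 6.8 × 71 = 482.8 L
LD = Vd · C_target = 482.8 × 13.9 = 6711 mg
Maintenance: replace elimination → rate = CL × Css = 23.00 × 13.9 = 319.7 mg/h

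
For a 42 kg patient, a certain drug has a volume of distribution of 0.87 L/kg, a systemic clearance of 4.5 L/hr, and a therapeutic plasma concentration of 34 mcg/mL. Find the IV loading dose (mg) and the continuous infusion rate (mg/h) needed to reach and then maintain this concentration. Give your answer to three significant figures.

Vd = 0.87 L/kg × 42 kg = 36.54 L
Loading dose = Vd × C = 36.54 × 34 = 1242 mg
Maintenance infusion rate = CL × Css = 4.500 × 34 = 153.0 mg/h

(a) 1240 mg; (b) 153 mg/h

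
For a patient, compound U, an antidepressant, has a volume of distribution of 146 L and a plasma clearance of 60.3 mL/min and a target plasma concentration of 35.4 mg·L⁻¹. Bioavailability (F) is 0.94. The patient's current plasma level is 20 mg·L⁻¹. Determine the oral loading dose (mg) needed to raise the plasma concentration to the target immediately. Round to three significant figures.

2390 mg

Concentration deficit ΔC = 35.4 − 20 = 15.40 mg/L
LD = Vd × ΔC / F = 146.0 × 15.40 / 0.94 = 2392 mg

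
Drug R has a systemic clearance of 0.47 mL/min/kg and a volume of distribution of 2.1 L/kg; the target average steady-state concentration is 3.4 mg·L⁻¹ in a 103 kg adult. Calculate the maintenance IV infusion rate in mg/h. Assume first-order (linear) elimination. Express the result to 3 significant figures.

9.88 mg/h

CL = 0.47 mL/min/kg × 103 kg = 48.41 mL/min = 48.41 × 60/1000 = 2.905 L/h
Rate = CL × Css = 2.905 × 3.4 = 9.877 mg/h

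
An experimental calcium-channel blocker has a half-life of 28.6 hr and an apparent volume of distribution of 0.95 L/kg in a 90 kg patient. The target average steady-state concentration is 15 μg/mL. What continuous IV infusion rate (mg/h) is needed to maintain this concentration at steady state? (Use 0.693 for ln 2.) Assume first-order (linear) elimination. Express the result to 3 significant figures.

Vd(total) = 90 kg × 0.95 L/kg = 85.50 L
CL = 0.693 × Vd / t½ = 0.693 × 85.50 / 28.6 = 2.072 L/h
Infusion rate = CL × Css = 2.072 × 15 = 31.08 mg/h

31.1 mg/h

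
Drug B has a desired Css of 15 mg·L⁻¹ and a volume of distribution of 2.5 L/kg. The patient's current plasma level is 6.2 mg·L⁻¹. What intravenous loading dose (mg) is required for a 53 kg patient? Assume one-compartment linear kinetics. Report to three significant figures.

Total Vd = 2.5 × 53 = 132.5 L
Concentration deficit ΔC = 15 − 6.2 = 8.800 mg/L
LD = Vd × ΔC = 132.5 × 8.800 = 1166 mg

1170 mg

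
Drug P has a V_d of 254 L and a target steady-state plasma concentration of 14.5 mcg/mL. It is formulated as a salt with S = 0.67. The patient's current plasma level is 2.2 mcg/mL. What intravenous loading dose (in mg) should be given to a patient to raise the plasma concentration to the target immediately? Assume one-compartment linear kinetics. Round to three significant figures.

4660 mg

Concentration deficit ΔC = 14.5 − 2.2 = 12.30 mg/L
LD = Vd × ΔC / S = 254.0 × 12.30 / 0.67 = 4663 mg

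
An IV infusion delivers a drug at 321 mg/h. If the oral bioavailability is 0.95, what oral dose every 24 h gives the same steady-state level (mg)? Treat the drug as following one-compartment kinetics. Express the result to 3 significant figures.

8110 mg

To maintain the same Css, the systemic dosing rate must be unchanged: F·D/τ = infusion rate.
D = rate × τ / F = 321 × 24 / 0.95 = 8109 mg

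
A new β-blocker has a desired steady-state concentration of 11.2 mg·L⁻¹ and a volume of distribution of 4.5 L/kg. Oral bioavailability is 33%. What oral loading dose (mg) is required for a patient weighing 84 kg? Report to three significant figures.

Total Vd = 4.5 × 84 = 378.0 L
LD = Vd × C / F = 378.0 × 11.20 / 0.33 = 12830 mg

12800 mg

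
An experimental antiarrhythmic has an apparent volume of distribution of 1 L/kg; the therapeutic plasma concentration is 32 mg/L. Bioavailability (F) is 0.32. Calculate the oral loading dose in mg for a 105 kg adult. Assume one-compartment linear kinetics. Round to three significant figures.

10500 mg

Total Vd = 1 × 105 = 105.0 L
The loading dose fills Vd to the target concentration.
LD = Vd × C / F = 105.0 × 32.00 / 0.32 = 10500 mg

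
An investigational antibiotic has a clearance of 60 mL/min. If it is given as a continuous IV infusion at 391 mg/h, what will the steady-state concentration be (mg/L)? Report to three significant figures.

109 mg/L

CL = 60 mL/min × 60/1000 = 3.600 L/h
Css = rate / CL = 391 / 3.600 = 108.6 mg/L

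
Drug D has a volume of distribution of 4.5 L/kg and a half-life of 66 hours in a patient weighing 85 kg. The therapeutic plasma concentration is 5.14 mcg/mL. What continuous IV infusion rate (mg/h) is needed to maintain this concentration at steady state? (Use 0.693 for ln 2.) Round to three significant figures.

20.6 mg/h

Vd = 4.5 L/kg × 85 kg = 382.5 L
CL = ln 2 · Vd / t½ = 0.693 × 382.5 / 66 = 4.016 L/h
Infusion rate = CL × Css = 4.016 × 5.14 = 20.64 mg/h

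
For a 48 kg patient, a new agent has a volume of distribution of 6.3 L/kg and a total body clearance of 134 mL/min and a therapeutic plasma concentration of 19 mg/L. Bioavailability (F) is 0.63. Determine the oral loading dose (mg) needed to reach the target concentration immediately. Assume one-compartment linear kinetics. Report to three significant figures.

Vd(total) = 48 kg × 6.3 L/kg = 302.4 L
LD = Vd × C / F = 302.4 × 19.00 / 0.63 = 9120 mg

9120 mg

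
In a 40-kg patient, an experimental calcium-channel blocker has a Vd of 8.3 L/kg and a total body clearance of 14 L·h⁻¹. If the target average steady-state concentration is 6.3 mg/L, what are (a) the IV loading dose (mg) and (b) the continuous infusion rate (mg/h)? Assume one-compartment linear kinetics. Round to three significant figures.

(a) 2090 mg; (b) 88.2 mg/h

Vd(total) = 40 kg × 8.3 L/kg = 332.0 L
Loading dose = Vd × C = 332.0 × 6.3 = 2092 mg
Maintenance infusion rate = CL × Css = 14.00 × 6.3 = 88.20 mg/h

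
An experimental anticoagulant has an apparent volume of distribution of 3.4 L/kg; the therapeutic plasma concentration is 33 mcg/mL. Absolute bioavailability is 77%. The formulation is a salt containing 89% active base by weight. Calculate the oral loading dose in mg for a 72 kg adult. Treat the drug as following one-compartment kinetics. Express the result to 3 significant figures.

11800 mg

Vd = 3.4 L/kg × 72 kg = 244.8 L
LD = Vd × C / F / S = 244.8 × 33.00 / 0.77 / 0.89 = 11790 mg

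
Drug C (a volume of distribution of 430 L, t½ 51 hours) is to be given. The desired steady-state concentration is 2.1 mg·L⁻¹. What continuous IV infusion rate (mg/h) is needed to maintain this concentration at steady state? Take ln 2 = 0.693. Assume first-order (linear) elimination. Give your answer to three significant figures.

12.3 mg/h

CL = 0.693 × Vd / t½ = 0.693 × 430.0 / 51 = 5.843 L/h
Infusion rate = CL × Css = 5.843 × 2.1 = 12.27 mg/h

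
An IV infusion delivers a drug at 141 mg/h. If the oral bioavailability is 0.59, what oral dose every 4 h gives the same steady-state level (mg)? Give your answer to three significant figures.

956 mg

To maintain the same Css, the systemic dosing rate must be unchanged: F·D/τ = infusion rate.
D = rate × τ / F = 141 × 4 / 0.59 = 955.9 mg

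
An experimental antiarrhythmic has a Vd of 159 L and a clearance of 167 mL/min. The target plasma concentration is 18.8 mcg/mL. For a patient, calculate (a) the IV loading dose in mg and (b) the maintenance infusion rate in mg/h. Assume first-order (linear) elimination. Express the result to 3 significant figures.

Loading: fill Vd to C_target → 159.0 L × 18.8 mg/L = 2989 mg
Convert clearance: 167 mL/min × 60 min/h ÷ 1000 mL/L = 10.02 L/h
Maintenance: replace elimination → rate = CL × Css = 10.02 × 18.8 = 188.4 mg/h

(a) 2990 mg; (b) 188 mg/h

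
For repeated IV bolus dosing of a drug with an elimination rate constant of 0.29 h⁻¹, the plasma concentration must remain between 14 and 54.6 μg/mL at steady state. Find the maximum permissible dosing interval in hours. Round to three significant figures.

4.69 h

Between IV bolus doses, concentration decays as C = C₀·e^(−kτ), so C_peak/C_trough = e^(kτ).
τ_max = ln(C_peak/C_trough) / k = ln(54.6/14) / 0.2900 = 1.361 / 0.2900 = 4.693 h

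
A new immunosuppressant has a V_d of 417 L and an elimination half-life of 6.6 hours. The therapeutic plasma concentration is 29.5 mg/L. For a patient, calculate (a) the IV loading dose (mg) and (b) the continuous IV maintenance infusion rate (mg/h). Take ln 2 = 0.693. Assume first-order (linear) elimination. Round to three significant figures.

(a) 12300 mg; (b) 1290 mg/h

LD = Vd × C = 417.0 × 29.5 = 12300 mg
CL = 0.693 × Vd / t½ = 0.693 × 417.0 / 6.6 = 43.79 L/h
Infusion rate = CL × Css = 43.79 × 29.5 = 1292 mg/h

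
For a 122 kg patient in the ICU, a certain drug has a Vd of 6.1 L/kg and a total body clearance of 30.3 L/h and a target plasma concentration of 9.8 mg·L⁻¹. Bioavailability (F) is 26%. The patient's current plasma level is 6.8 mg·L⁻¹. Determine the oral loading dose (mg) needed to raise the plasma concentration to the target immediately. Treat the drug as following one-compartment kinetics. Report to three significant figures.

8590 mg

Vd = 6.1 L/kg × 122 kg = 744.2 L
Loading dose depends on Vd (not clearance): it fills the distribution volume.
Concentration deficit ΔC = 9.8 − 6.8 = 3.000 mg/L
LD = Vd × ΔC / F = 744.2 × 3.000 / 0.26 = 8587 mg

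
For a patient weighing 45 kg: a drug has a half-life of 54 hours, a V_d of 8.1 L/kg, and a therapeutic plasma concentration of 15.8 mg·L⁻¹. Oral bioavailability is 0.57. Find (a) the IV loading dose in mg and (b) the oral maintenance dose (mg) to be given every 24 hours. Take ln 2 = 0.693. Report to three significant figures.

(a) 5760 mg; (b) 3110 mg

Total Vd = 8.1 × 45 = 364.5 L
LD = Vd × C = 364.5 × 15.8 = 5759 mg
CL = 0.693 × Vd / t½ = 0.693 × 364.5 / 54 = 4.678 L/h
D = CL × Css × τ / F = 4.678 × 15.8 × 24 / 0.57 = 3112 mg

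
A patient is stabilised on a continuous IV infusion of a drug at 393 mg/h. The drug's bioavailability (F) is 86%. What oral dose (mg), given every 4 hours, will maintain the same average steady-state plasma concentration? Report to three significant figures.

To maintain the same Css, the systemic dosing rate must be unchanged: F·D/τ = infusion rate.
D = rate × τ / F = 393 × 4 / 0.86 = 1828 mg

1830 mg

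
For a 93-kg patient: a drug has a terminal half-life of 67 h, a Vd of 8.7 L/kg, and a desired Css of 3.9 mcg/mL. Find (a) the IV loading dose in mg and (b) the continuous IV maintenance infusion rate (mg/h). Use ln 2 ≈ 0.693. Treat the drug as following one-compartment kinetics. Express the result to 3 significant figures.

Total Vd = 8.7 × 93 = 809.1 L
LD = Vd × C = 809.1 × 3.9 = 3155 mg
CL = 0.693 × Vd / t½ = 0.693 × 809.1 / 67 = 8.369 L/h
Infusion rate = CL × Css = 8.369 × 3.9 = 32.64 mg/h

(a) 3160 mg; (b) 32.6 mg/h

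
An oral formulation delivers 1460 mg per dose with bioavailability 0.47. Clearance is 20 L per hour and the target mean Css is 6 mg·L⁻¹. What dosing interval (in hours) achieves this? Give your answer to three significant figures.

F·D/τ = CL·Css → τ = F·D / (CL·Css).
τ = 0.47 × 1460 / (20 × 6) = 5.718 h

5.72 h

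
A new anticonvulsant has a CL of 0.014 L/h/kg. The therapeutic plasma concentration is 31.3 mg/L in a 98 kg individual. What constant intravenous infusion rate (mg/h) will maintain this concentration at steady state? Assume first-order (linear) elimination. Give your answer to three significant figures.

42.9 mg/h

CL = 0.014 L/h/kg × 98 kg = 1.372 L/h
R₀ = 1.372 × 31.3 = 42.94 mg/h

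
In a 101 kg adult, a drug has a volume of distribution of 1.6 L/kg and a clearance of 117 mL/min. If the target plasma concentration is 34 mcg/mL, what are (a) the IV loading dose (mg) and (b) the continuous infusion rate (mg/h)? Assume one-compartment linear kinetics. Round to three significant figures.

(a) 5490 mg; (b) 239 mg/h

Vd = 1.6 L/kg × 101 kg = 161.6 L
Loading dose = Vd × C = 161.6 × 34 = 5494 mg
CL = 117 mL/min = 117 × 0.06 = 7.020 L/h
Maintenance: replace elimination → rate = CL × Css = 7.020 × 34 = 238.7 mg/h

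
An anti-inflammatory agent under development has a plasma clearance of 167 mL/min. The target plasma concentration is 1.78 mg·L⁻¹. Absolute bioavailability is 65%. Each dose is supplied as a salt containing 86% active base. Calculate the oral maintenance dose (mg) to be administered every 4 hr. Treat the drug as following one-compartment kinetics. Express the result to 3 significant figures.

128 mg

CL = 167 mL/min = 167 × 0.06 = 10.02 L/h
D = CL × Css × τ / F / S = 10.02 × 1.78 × 4 / 0.65 / 0.86 = 127.6 mg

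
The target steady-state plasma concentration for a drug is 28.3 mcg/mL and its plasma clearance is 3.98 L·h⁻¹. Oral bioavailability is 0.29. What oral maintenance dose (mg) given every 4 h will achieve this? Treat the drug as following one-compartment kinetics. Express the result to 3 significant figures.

1550 mg

D = CL × Css × τ / F = 3.980 × 28.3 × 4 / 0.29 = 1554 mg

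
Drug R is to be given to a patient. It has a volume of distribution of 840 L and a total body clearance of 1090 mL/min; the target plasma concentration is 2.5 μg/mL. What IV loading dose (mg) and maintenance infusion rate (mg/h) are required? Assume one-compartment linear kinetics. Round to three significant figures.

Loading dose = Vd × C = 840.0 × 2.5 = 2100 mg
CL = 1090 mL/min = 1090 × 0.06 = 65.40 L/h
Maintenance infusion rate = CL × Css = 65.40 × 2.5 = 163.5 mg/h

(a) 2100 mg; (b) 164 mg/h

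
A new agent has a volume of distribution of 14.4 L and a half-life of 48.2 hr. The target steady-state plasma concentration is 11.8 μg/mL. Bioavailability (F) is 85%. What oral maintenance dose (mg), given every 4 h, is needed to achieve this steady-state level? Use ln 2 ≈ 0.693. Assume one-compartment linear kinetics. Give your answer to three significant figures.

11.5 mg

CL = ln 2 · Vd / t½ = 0.693 × 14.40 / 48.2 = 0.2070 L/h
D = CL × Css × τ / F = 0.2070 × 11.8 × 4 / 0.85 = 11.49 mg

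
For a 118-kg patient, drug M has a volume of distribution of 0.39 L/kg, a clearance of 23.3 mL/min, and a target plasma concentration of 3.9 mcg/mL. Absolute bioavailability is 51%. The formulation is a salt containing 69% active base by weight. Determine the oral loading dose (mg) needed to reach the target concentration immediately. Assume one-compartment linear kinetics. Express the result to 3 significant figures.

510 mg

Total Vd = 0.39 × 118 = 46.02 L
LD = Vd × C / F / S = 46.02 × 3.900 / 0.51 / 0.69 = 510.0 mg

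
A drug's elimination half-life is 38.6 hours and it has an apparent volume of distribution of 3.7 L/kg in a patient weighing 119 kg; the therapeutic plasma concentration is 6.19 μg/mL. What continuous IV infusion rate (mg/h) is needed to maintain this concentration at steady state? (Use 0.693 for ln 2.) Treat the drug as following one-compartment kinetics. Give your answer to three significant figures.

Vd(total) = 119 kg × 3.7 L/kg = 440.3 L
k = 0.693/38.6 = 0.01795 h⁻¹, so CL = k·Vd = 0.01795 × 440.3 = 7.903 L/h
Infusion rate = CL × Css = 7.903 × 6.19 = 48.92 mg/h

48.9 mg/h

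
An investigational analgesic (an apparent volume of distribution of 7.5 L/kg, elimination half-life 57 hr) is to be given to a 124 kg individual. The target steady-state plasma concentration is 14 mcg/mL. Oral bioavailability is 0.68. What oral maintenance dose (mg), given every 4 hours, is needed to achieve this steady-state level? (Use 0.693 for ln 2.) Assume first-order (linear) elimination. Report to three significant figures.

Vd(total) = 124 kg × 7.5 L/kg = 930.0 L
CL = ln 2 · Vd / t½ = 0.693 × 930.0 / 57 = 11.31 L/h
D = CL × Css × τ / F = 11.31 × 14 × 4 / 0.68 = 931.4 mg

931 mg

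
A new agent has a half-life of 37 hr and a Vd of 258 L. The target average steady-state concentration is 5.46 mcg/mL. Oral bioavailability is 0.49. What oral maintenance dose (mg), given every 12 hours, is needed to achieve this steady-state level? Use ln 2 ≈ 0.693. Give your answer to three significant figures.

646 mg

k = 0.693/37 = 0.01873 h⁻¹, so CL = k·Vd = 0.01873 × 258.0 = 4.832 L/h
D = CL × Css × τ / F = 4.832 × 5.46 × 12 / 0.49 = 646.1 mg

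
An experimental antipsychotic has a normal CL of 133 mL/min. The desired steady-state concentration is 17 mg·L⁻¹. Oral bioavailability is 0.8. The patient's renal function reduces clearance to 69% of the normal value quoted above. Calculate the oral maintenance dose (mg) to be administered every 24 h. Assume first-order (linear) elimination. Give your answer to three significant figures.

CL = 133 mL/min = 133 × 0.06 = 7.980 L/h
Patient clearance = 0.69 × 7.980 = 5.506 L/h
D = CL × Css × τ / F = 5.506 × 17 × 24 / 0.8 = 2808 mg

2810 mg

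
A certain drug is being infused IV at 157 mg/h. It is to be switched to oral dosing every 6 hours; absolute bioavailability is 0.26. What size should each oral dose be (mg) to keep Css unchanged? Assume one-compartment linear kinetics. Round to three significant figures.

To maintain the same Css, the systemic dosing rate must be unchanged: F·D/τ = infusion rate.
D = rate × τ / F = 157 × 6 / 0.26 = 3623 mg

3620 mg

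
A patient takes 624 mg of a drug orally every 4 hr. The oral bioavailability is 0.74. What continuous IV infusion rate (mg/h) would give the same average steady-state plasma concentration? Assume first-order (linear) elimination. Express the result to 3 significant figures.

Equivalent systemic input: infusion rate = F·D/τ.
Rate = 0.74 × 624 / 4 = 115.4 mg/h

115 mg/h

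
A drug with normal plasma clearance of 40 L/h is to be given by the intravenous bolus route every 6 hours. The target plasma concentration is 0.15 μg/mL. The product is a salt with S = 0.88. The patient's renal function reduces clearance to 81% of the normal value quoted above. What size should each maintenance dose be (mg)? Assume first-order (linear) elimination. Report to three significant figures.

33.1 mg

Patient clearance = 0.81 × 40.00 = 32.40 L/h
D = CL × Css × τ / S = 32.40 × 0.15 × 6 / 0.88 = 33.14 mg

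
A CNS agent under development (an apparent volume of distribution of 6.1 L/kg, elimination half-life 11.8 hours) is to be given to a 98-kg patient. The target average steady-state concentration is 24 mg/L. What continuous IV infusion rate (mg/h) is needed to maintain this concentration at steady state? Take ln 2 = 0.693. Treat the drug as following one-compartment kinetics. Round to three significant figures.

843 mg/h

Vd = 6.1 L/kg × 98 kg = 597.8 L
k = 0.693/11.8 = 0.05873 h⁻¹, so CL = k·Vd = 0.05873 × 597.8 = 35.11 L/h
Infusion rate = CL × Css = 35.11 × 24 = 842.6 mg/h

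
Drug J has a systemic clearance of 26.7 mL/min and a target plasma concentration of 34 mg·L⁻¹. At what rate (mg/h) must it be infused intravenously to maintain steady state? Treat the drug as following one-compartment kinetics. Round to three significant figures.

CL = 26.7 mL/min × 60/1000 = 1.602 L/h
At steady state, infusion rate equals elimination rate: rate in = CL × Css.
Rate = CL × Css = 1.602 × 34 = 54.47 mg/h

54.5 mg/h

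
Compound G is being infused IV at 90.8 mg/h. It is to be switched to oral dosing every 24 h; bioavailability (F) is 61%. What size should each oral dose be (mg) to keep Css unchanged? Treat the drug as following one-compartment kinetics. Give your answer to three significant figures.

3570 mg

To maintain the same Css, the systemic dosing rate must be unchanged: F·D/τ = infusion rate.
D = rate × τ / F = 90.8 × 24 / 0.61 = 3572 mg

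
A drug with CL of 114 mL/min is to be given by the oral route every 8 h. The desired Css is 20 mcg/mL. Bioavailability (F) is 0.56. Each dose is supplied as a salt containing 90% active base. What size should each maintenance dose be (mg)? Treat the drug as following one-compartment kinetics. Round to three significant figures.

CL = 114 mL/min × 60/1000 = 6.840 L/h
At steady state, dose per interval replaces the amount cleared in that interval: F·S·D/τ = CL·Css.
D = CL × Css × τ / F / S = 6.840 × 20 × 8 / 0.56 / 0.9 = 2171 mg

2170 mg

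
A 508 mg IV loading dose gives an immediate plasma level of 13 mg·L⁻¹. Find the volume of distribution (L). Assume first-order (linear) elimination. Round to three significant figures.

39.1 L

Immediately after an IV bolus, C₀ = Dose / Vd, so Vd = Dose / C₀.
Vd = 508 / 13 = 39.08 L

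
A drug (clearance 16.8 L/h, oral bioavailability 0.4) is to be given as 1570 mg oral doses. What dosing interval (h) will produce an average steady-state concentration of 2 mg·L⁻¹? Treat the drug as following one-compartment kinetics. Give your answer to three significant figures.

F·D/τ = CL·Css → τ = F·D / (CL·Css).
τ = 0.4 × 1570 / (16.8 × 2) = 18.69 h

18.7 h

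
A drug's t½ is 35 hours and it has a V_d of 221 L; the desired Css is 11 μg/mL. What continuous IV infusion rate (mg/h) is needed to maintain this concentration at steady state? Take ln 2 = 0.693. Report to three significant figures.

CL = 0.693 × Vd / t½ = 0.693 × 221.0 / 35 = 4.376 L/h
Infusion rate = CL × Css = 4.376 × 11 = 48.14 mg/h

48.1 mg/h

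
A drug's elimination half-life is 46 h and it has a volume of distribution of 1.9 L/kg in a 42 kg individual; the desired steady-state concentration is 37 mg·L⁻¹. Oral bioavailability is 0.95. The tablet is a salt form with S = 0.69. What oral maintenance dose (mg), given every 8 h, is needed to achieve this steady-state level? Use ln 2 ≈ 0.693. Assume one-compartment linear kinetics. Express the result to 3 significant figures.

543 mg

Vd(total) = 42 kg × 1.9 L/kg = 79.80 L
CL = ln 2 · Vd / t½ = 0.693 × 79.80 / 46 = 1.202 L/h
D = CL × Css × τ / F / S = 1.202 × 37 × 8 / 0.95 / 0.69 = 542.8 mg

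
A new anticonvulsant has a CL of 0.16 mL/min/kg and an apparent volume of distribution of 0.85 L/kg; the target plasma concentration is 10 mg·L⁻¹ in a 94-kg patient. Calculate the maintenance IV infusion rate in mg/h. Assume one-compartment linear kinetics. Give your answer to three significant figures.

CL = 0.16 mL/min/kg × 94 kg = 15.04 mL/min = 15.04 × 60/1000 = 0.9024 L/h
Rate = CL × Css = 0.9024 × 10 = 9.024 mg/h

9.02 mg/h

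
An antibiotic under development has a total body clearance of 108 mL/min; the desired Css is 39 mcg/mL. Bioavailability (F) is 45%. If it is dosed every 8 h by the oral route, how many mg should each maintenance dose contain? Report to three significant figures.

4490 mg

CL = 108 mL/min × 60/1000 = 6.480 L/h
At steady state, dose per interval replaces the amount cleared in that interval: F·D/τ = CL·Css.
D = CL × Css × τ / F = 6.480 × 39 × 8 / 0.45 = 4493 mg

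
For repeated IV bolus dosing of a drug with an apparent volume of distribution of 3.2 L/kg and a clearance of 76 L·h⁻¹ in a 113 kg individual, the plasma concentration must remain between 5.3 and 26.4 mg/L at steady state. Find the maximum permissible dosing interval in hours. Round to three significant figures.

7.64 h

Vd(total) = 113 kg × 3.2 L/kg = 361.6 L
k = CL / Vd = 76.00 / 361.6 = 0.2102 h⁻¹
Between IV bolus doses, concentration decays as C = C₀·e^(−kτ), so C_peak/C_trough = e^(kτ).
τ_max = ln(C_peak/C_trough) / k = ln(26.4/5.3) / 0.2102 = 1.606 / 0.2102 = 7.640 h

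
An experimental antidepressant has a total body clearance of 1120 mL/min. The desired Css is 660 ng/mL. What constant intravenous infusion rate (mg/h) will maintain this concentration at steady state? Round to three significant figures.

44.4 mg/h

CL = 1120 mL/min = 1120 × 0.06 = 67.20 L/h
C = 660 ng/mL = 0.6600 mg/L
Infusion rate = CL · Css = 67.20 L/h × 0.66 mg/L = 44.35 mg/h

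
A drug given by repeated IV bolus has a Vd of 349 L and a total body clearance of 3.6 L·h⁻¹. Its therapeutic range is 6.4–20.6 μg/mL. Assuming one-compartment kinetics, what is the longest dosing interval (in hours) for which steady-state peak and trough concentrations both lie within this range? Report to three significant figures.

k = CL / Vd = 3.600 / 349.0 = 0.01032 h⁻¹
Between IV bolus doses, concentration decays as C = C₀·e^(−kτ), so C_peak/C_trough = e^(kτ).
τ_max = ln(C_peak/C_trough) / k = ln(20.6/6.4) / 0.01032 = 1.169 / 0.01032 = 113.3 h

113 h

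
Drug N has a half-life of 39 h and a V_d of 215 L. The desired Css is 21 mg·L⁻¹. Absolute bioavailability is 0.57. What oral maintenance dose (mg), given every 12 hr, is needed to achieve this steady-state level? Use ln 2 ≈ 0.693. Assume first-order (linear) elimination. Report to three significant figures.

1690 mg

k = 0.693/39 = 0.01777 h⁻¹, so CL = k·Vd = 0.01777 × 215.0 = 3.821 L/h
D = CL × Css × τ / F = 3.821 × 21 × 12 / 0.57 = 1689 mg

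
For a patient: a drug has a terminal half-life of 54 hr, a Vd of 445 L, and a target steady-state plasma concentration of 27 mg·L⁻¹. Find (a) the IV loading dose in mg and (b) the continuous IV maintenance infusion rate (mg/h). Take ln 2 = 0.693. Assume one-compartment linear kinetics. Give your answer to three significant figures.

(a) 12000 mg; (b) 154 mg/h

LD = Vd × C = 445.0 × 27 = 12020 mg
CL = 0.693 × Vd / t½ = 0.693 × 445.0 / 54 = 5.711 L/h
Infusion rate = CL × Css = 5.711 × 27 = 154.2 mg/h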